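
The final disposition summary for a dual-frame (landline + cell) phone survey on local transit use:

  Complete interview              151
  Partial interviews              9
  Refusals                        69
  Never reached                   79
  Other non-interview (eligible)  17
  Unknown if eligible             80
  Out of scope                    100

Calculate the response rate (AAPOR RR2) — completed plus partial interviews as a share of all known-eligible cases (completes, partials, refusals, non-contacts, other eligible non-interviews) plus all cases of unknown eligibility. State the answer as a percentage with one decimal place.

39.5%

Top → 151 + 9 = 160
Denom → 151 + 9 + 69 + 79 + 17 + 80 = 405
RR2 = 160 / 405 = 0.3951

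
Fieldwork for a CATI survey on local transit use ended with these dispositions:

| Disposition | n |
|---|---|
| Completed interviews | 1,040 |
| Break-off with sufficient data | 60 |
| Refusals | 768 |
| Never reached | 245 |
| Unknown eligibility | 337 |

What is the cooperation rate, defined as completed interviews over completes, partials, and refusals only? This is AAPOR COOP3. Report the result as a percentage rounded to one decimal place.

55.7%

Numerator: 1040
Denominator: 1040 + 60 + 768 = 1868
COOP3 = 1040 / 1868 = 0.5567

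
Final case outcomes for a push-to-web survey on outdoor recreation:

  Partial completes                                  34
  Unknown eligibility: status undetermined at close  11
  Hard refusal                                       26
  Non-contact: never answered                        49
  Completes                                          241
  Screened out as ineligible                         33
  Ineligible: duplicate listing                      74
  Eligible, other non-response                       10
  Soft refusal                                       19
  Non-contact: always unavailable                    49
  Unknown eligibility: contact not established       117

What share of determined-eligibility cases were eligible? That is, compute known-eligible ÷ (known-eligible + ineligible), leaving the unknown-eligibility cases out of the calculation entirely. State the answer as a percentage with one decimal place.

Refused = 26 + 19 = 45
No answer / not reached = 49 + 49 = 98
Undetermined eligibility = 117 + 11 = 128
Out of scope = 33 + 74 = 107
Determined eligible = 241 + 34 + 45 + 98 + 10 = 428
e = 428 / (428 + 107) = 428 / 535 = 0.8000

80.0%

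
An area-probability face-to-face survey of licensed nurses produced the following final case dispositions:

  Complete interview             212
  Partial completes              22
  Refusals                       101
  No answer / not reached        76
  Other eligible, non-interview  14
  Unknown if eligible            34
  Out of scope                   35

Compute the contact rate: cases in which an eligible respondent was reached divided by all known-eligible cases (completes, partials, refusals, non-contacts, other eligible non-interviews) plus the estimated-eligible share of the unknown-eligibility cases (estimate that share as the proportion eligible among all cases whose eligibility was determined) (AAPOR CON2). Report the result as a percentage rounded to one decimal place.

Top → 212 + 22 + 101 + 14 = 349
Known eligible → 212 + 22 + 101 + 76 + 14 = 425
e = 425 / (425 + 35) = 425 / 460 = 0.9239
Estimated eligible among unknowns → 0.9239 × 34 = 31.41
Denominator → 425 + 31.41 = 456.41
CON2 = 349 / 456.41 = 0.7647

76.5%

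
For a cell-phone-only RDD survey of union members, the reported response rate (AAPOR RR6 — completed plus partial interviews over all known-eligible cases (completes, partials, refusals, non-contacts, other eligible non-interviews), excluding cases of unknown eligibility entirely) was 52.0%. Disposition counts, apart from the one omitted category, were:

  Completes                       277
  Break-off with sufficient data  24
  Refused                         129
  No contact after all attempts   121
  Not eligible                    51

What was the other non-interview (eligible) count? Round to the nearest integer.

28

Numerator: 277 + 24 = 301
RR6 = 301 / D = 0.520
D = 301 / 0.520 = 578.8
Rest of base = 551
other non-interview (eligible) = 578.8 − 551 ≈ 28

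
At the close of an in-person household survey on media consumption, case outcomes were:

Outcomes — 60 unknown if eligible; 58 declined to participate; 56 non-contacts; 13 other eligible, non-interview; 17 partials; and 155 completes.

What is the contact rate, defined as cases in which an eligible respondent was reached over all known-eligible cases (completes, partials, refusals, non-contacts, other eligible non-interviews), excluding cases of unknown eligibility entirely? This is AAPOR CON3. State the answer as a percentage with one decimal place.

Top = 155 + 17 + 58 + 13 = 243
Base = 155 + 17 + 58 + 56 + 13 = 299
CON3 = 243 / 299 = 0.8127

81.3%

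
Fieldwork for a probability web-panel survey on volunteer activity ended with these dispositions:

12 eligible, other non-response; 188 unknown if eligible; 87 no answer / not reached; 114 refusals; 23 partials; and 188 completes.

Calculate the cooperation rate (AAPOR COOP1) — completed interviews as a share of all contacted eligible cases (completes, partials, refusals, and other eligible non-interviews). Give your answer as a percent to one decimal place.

55.8%

Num = 188
Denom = 188 + 23 + 114 + 12 = 337
COOP1 = 188 / 337 = 0.5579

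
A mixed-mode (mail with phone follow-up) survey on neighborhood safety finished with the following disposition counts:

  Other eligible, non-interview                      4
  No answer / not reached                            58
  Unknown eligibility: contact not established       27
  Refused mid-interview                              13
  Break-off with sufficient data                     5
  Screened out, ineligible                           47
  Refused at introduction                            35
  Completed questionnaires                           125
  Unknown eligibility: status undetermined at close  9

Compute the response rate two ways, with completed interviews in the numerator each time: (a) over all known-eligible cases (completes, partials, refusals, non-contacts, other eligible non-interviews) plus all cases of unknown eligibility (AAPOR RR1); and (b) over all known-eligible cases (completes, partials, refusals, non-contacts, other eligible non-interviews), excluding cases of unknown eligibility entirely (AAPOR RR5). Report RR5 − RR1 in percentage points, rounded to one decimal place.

6.8

Declined to participate = 35 + 13 = 48
Undetermined eligibility = 27 + 9 = 36
Numerator → 125
Denom → 125 + 5 + 48 + 58 + 4 + 36 = 276
RR1 = 125 / 276 = 0.4529
Denom → 125 + 5 + 48 + 58 + 4 = 240
RR5 = 125 / 240 = 0.5208
Difference = 52.08 − 45.29 = 6.79 percentage points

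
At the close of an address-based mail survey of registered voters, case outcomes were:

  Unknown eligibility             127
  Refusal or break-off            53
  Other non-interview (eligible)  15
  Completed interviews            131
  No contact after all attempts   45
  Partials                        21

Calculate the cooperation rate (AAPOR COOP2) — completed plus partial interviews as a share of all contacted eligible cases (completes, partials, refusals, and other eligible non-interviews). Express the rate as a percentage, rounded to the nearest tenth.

69.1%

Numerator: 131 + 21 = 152
Denominator: 131 + 21 + 53 + 15 = 220
COOP2 = 152 / 220 = 0.6909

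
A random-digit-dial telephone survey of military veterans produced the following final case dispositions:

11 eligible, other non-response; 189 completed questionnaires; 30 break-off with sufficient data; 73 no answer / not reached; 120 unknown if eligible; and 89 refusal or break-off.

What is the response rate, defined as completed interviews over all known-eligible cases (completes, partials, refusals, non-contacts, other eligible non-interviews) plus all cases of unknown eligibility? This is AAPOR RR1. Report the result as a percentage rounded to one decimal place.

Top → 189
Base → 189 + 30 + 89 + 73 + 11 + 120 = 512
RR1 = 189 / 512 = 0.3691

36.9%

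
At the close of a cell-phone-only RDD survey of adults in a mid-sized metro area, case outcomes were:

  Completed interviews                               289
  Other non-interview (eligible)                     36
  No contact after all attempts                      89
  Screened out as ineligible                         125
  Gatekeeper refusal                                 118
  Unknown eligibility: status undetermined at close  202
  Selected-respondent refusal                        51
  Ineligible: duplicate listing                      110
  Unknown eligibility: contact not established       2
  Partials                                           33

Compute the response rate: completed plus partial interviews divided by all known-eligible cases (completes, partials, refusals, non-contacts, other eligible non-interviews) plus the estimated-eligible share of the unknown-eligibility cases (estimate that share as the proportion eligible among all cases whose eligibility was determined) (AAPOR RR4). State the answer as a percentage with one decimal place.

42.2%

Refusal or break-off = 118 + 51 = 169
Eligibility not determined = 2 + 202 = 204
Out of scope = 125 + 110 = 235
Top → 289 + 33 = 322
Determined eligible → 289 + 33 + 169 + 89 + 36 = 616
e = 616 / (616 + 235) = 616 / 851 = 0.7239
Eligible share of unknowns → 0.7239 × 204 = 147.68
Base → 616 + 147.68 = 763.68
RR4 = 322 / 763.68 = 0.4216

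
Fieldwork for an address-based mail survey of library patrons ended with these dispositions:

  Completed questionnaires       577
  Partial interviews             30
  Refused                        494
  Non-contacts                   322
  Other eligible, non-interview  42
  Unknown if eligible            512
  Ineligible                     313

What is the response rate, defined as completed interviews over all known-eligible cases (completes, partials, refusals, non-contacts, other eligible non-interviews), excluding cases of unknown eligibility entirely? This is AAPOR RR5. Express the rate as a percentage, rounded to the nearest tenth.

Top → 577
Denominator → 577 + 30 + 494 + 322 + 42 = 1465
RR5 = 577 / 1465 = 0.3939

39.4%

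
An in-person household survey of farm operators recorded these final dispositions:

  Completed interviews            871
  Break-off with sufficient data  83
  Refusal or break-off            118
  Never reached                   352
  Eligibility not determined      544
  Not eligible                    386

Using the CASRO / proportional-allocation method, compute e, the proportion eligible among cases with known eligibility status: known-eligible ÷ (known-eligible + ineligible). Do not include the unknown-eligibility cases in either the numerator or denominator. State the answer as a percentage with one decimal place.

78.7%

Known eligible = 871 + 83 + 118 + 352 = 1424
e = 1424 / (1424 + 386) = 1424 / 1810 = 0.7867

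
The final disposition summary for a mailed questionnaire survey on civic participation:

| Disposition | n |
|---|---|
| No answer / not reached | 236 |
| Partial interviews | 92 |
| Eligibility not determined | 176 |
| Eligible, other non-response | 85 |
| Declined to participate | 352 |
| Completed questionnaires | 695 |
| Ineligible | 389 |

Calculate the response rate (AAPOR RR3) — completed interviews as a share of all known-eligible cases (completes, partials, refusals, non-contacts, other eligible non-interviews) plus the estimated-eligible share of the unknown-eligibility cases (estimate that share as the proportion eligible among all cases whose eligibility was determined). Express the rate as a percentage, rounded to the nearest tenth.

43.5%

Num: 695
Eligible (known): 695 + 92 + 352 + 236 + 85 = 1460
e = 1460 / (1460 + 389) = 1460 / 1849 = 0.7896
Estimated eligible among unknowns: 0.7896 × 176 = 138.97
Denom: 1460 + 138.97 = 1598.97
RR3 = 695 / 1598.97 = 0.4347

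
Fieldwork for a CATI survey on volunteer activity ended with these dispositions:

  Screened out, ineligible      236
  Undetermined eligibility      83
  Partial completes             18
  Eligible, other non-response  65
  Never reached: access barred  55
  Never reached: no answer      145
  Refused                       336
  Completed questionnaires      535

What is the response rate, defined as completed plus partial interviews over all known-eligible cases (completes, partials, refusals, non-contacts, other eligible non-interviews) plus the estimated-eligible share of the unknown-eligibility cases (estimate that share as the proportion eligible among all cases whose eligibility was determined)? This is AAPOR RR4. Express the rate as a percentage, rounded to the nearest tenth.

Non-contacts = 145 + 55 = 200
Num: 535 + 18 = 553
Determined eligible: 535 + 18 + 336 + 200 + 65 = 1154
e = 1154 / (1154 + 236) = 1154 / 1390 = 0.8302
Eligible share of unknowns: 0.8302 × 83 = 68.91
Denom: 1154 + 68.91 = 1222.91
RR4 = 553 / 1222.91 = 0.4522

45.2%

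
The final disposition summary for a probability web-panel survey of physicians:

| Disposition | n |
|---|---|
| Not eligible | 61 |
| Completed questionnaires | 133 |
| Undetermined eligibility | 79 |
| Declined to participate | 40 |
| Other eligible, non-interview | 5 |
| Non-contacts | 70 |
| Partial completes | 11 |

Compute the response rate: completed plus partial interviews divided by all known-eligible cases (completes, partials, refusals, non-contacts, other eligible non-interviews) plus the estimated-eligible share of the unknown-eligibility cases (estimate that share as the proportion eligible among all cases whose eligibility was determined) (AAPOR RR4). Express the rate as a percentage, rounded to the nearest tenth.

Num = 133 + 11 = 144
Known eligible = 133 + 11 + 40 + 70 + 5 = 259
e = 259 / (259 + 61) = 259 / 320 = 0.8094
Eligible share of unknowns = 0.8094 × 79 = 63.94
Base = 259 + 63.94 = 322.94
RR4 = 144 / 322.94 = 0.4459

44.6%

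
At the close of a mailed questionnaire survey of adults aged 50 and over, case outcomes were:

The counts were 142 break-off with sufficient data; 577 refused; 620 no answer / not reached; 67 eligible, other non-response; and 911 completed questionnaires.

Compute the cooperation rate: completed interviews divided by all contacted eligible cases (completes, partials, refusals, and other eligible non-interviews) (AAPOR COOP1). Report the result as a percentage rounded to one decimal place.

53.7%

Numerator: 911
Denom: 911 + 142 + 577 + 67 = 1697
COOP1 = 911 / 1697 = 0.5368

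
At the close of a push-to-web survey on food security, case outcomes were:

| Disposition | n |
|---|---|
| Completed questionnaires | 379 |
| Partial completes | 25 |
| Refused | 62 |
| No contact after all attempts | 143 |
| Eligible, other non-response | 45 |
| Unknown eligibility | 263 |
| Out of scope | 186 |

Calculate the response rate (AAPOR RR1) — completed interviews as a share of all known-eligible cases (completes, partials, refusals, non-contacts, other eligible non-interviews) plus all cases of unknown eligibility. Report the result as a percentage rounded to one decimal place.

Num = 379
Denom = 379 + 25 + 62 + 143 + 45 + 263 = 917
RR1 = 379 / 917 = 0.4133

41.3%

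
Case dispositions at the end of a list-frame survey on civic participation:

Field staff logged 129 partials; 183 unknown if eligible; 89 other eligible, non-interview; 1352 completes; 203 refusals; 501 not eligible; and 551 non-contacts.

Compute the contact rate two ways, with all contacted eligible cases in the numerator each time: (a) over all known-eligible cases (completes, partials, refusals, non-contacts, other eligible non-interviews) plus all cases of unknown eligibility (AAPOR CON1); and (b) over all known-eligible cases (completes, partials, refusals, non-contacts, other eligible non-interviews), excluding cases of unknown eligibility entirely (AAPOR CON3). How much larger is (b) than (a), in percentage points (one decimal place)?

5.6

Num → 1352 + 129 + 203 + 89 = 1773
Denominator → 1352 + 129 + 203 + 551 + 89 + 183 = 2507
CON1 = 1773 / 2507 = 0.7072
Denominator → 1352 + 129 + 203 + 551 + 89 = 2324
CON3 = 1773 / 2324 = 0.7629
Difference = 76.29 − 70.72 = 5.57 percentage points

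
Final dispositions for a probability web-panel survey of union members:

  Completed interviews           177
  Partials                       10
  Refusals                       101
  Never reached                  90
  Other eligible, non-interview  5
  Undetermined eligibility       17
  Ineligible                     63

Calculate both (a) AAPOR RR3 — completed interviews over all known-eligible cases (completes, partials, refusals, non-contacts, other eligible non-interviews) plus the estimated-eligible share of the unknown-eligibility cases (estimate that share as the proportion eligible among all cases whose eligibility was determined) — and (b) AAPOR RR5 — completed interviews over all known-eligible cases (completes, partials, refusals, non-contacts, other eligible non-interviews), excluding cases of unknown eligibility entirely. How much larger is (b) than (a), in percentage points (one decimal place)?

Top: 177
Known eligible: 177 + 10 + 101 + 90 + 5 = 383
e = 383 / (383 + 63) = 383 / 446 = 0.8587
Eligible share of unknowns: 0.8587 × 17 = 14.60
Denominator: 383 + 14.60 = 397.60
RR3 = 177 / 397.60 = 0.4452
Denominator: 177 + 10 + 101 + 90 + 5 = 383
RR5 = 177 / 383 = 0.4621
Difference = 46.21 − 44.52 = 1.69 percentage points

1.7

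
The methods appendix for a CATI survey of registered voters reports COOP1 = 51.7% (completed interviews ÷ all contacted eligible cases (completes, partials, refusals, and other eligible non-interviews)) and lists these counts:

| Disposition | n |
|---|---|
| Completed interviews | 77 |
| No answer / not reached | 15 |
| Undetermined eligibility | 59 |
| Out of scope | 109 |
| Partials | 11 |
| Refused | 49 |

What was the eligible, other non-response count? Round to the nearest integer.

COOP1 = 77 / D = 0.517
D = 77 / 0.517 = 148.9
Rest of base = 137
eligible, other non-response = 148.9 − 137 ≈ 12

12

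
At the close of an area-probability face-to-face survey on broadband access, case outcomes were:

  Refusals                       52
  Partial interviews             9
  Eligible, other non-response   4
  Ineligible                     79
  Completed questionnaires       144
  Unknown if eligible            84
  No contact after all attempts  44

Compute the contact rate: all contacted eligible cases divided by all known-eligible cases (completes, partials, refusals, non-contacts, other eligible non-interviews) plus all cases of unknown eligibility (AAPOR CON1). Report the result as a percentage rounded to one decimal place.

62.0%

Numerator = 144 + 9 + 52 + 4 = 209
Denominator = 144 + 9 + 52 + 44 + 4 + 84 = 337
CON1 = 209 / 337 = 0.6202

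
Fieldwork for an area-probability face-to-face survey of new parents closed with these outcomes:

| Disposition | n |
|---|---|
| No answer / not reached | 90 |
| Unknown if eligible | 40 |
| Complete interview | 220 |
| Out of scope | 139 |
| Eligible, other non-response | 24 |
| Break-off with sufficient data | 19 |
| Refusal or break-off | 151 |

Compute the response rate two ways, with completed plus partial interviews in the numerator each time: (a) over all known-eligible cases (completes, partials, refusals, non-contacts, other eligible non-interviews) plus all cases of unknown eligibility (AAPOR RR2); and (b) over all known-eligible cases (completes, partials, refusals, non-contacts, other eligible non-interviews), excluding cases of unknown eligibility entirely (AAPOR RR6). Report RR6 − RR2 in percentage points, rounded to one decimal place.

3.5

Top: 220 + 19 = 239
Base: 220 + 19 + 151 + 90 + 24 + 40 = 544
RR2 = 239 / 544 = 0.4393
Base: 220 + 19 + 151 + 90 + 24 = 504
RR6 = 239 / 504 = 0.4742
Difference = 47.42 − 43.93 = 3.49 percentage points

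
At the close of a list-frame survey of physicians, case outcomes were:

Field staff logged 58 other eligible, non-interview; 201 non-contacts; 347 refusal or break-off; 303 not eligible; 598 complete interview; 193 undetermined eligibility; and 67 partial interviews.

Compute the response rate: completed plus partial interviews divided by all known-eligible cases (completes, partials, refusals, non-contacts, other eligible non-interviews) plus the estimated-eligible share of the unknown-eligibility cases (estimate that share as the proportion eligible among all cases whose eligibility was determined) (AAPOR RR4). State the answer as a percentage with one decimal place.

46.6%

Num = 598 + 67 = 665
Eligible (known) = 598 + 67 + 347 + 201 + 58 = 1271
e = 1271 / (1271 + 303) = 1271 / 1574 = 0.8075
e × U = 0.8075 × 193 = 155.85
Denom = 1271 + 155.85 = 1426.85
RR4 = 665 / 1426.85 = 0.4661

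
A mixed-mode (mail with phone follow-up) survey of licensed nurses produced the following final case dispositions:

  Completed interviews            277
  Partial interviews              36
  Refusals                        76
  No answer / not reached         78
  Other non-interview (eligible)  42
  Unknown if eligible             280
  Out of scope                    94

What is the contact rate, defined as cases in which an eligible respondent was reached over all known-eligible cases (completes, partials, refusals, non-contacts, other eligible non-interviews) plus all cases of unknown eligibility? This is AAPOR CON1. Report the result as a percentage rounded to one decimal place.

54.6%

Num → 277 + 36 + 76 + 42 = 431
Denom → 277 + 36 + 76 + 78 + 42 + 280 = 789
CON1 = 431 / 789 = 0.5463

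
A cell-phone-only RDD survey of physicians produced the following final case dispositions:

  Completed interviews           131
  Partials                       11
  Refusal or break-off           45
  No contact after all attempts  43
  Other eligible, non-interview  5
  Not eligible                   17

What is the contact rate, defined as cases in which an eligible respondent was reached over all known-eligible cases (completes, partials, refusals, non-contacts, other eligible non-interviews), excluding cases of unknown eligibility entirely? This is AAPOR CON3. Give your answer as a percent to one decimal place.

Top = 131 + 11 + 45 + 5 = 192
Denom = 131 + 11 + 45 + 43 + 5 = 235
CON3 = 192 / 235 = 0.8170

81.7%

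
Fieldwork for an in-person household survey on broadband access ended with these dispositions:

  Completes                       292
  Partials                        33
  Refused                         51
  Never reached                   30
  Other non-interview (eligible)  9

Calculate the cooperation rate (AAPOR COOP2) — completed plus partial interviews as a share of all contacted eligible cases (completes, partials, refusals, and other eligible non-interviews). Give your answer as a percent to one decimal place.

Numerator = 292 + 33 = 325
Denominator = 292 + 33 + 51 + 9 = 385
COOP2 = 325 / 385 = 0.8442

84.4%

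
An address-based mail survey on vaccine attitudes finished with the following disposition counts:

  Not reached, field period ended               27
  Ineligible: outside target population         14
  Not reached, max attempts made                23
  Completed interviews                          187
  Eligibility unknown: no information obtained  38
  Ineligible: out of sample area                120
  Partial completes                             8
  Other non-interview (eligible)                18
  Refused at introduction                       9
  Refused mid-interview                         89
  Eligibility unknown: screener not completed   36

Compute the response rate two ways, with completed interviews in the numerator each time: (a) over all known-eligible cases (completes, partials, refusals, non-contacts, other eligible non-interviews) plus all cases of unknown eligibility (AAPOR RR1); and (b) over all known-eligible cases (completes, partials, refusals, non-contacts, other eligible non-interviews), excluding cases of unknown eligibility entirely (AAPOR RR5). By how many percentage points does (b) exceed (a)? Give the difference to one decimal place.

8.8

Refusal or break-off = 9 + 89 = 98
No contact after all attempts = 27 + 23 = 50
Unknown eligibility = 36 + 38 = 74
Ineligible = 14 + 120 = 134
Numerator: 187
Denom: 187 + 8 + 98 + 50 + 18 + 74 = 435
RR1 = 187 / 435 = 0.4299
Denom: 187 + 8 + 98 + 50 + 18 = 361
RR5 = 187 / 361 = 0.5180
Difference = 51.80 − 42.99 = 8.81 percentage points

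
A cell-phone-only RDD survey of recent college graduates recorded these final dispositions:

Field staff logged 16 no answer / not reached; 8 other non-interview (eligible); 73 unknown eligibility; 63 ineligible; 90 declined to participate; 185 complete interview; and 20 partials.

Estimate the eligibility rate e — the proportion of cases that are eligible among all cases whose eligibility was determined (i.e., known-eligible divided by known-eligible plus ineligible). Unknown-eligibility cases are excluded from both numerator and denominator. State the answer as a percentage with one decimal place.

83.5%

Known eligible → 185 + 20 + 90 + 16 + 8 = 319
e = 319 / (319 + 63) = 319 / 382 = 0.8351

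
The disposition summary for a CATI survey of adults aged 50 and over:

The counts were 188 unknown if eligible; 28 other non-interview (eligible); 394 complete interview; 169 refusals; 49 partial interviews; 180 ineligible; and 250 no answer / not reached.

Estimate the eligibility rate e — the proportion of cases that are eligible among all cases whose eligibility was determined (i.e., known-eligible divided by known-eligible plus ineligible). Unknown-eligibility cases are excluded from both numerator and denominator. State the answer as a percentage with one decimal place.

Known eligible: 394 + 49 + 169 + 250 + 28 = 890
e = 890 / (890 + 180) = 890 / 1070 = 0.8318

83.2%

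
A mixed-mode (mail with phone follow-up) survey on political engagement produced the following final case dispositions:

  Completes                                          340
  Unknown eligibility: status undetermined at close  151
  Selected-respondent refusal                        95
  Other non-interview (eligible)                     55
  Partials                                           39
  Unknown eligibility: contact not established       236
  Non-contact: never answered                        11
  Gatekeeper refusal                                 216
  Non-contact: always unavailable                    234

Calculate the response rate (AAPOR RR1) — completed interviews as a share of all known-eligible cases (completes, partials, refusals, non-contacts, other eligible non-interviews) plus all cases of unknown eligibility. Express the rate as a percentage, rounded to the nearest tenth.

Refused = 216 + 95 = 311
Non-contacts = 11 + 234 = 245
Unknown eligibility = 236 + 151 = 387
Numerator = 340
Base = 340 + 39 + 311 + 245 + 55 + 387 = 1377
RR1 = 340 / 1377 = 0.2469

24.7%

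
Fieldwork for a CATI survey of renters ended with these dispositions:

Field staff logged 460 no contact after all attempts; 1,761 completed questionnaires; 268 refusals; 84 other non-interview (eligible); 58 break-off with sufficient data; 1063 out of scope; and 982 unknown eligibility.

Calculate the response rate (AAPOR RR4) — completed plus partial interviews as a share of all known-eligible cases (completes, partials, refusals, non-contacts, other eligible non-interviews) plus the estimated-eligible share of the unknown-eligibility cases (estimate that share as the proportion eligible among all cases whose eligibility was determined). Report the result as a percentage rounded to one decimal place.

54.6%

Numerator → 1761 + 58 = 1819
Known eligible → 1761 + 58 + 268 + 460 + 84 = 2631
e = 2631 / (2631 + 1063) = 2631 / 3694 = 0.7122
e × U → 0.7122 × 982 = 699.38
Denom → 2631 + 699.38 = 3330.38
RR4 = 1819 / 3330.38 = 0.5462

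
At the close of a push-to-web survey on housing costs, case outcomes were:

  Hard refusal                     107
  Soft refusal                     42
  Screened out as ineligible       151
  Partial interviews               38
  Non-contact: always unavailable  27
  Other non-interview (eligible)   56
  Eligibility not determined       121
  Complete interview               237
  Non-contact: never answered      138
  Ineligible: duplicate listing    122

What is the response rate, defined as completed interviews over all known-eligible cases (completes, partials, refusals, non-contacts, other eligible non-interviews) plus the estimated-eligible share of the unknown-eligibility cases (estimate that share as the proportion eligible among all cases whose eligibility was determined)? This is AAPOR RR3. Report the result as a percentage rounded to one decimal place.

Refused = 107 + 42 = 149
Non-contacts = 138 + 27 = 165
Out of scope = 151 + 122 = 273
Num: 237
Eligible (known): 237 + 38 + 149 + 165 + 56 = 645
e = 645 / (645 + 273) = 645 / 918 = 0.7026
Estimated eligible among unknowns: 0.7026 × 121 = 85.01
Base: 645 + 85.01 = 730.01
RR3 = 237 / 730.01 = 0.3247

32.5%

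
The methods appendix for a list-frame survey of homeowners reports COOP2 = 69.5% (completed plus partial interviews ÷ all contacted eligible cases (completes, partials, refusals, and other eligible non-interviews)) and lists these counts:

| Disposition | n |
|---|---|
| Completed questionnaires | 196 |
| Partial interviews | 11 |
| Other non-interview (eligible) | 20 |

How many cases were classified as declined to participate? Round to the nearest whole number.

71

Top → 196 + 11 = 207
COOP2 = 207 / D = 0.695
D = 207 / 0.695 = 297.8
Other denominator terms total 227
declined to participate = 297.8 − 227 ≈ 71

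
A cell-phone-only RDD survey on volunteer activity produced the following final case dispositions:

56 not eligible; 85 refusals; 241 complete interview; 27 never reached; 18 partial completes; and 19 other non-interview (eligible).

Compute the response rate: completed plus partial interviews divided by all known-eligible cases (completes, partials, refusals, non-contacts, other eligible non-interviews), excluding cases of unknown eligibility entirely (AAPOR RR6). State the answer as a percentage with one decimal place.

66.4%

Top → 241 + 18 = 259
Base → 241 + 18 + 85 + 27 + 19 = 390
RR6 = 259 / 390 = 0.6641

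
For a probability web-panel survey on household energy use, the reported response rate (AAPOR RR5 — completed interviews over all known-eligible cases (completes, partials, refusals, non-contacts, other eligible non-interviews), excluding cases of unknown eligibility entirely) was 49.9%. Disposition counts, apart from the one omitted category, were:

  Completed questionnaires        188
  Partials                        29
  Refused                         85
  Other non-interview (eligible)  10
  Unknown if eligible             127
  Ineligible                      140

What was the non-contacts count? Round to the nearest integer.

65

RR5 = 188 / D = 0.499
D = 188 / 0.499 = 376.8
Other denominator terms total 312
non-contacts = 376.8 − 312 ≈ 65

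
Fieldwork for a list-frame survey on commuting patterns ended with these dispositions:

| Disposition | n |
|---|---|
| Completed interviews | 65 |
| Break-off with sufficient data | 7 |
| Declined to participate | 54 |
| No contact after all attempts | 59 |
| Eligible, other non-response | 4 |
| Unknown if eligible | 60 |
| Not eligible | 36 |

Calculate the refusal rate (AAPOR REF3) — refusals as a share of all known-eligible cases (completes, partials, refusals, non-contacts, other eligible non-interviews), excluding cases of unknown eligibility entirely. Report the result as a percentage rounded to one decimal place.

Numerator: 54
Denom: 65 + 7 + 54 + 59 + 4 = 189
REF3 = 54 / 189 = 0.2857

28.6%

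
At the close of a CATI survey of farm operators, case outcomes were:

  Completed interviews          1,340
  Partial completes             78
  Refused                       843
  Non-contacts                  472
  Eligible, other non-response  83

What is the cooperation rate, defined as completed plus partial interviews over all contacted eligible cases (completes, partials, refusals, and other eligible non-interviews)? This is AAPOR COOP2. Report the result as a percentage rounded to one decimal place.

60.5%

Num = 1340 + 78 = 1418
Base = 1340 + 78 + 843 + 83 = 2344
COOP2 = 1418 / 2344 = 0.6049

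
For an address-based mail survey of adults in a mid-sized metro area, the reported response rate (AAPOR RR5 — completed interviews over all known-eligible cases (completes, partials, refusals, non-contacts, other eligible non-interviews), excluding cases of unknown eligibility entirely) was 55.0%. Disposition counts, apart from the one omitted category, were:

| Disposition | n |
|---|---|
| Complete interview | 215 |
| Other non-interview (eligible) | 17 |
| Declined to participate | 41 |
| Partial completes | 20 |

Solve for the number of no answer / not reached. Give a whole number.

98

RR5 = 215 / D = 0.550
D = 215 / 0.550 = 390.9
Remaining denominator categories sum to 293
no answer / not reached = 390.9 − 293 ≈ 98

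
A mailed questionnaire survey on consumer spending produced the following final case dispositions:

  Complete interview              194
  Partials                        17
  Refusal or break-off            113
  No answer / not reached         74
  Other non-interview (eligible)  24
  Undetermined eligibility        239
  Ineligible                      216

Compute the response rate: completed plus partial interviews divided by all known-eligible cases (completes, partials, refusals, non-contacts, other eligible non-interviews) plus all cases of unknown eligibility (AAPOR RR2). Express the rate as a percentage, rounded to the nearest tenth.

Top = 194 + 17 = 211
Base = 194 + 17 + 113 + 74 + 24 + 239 = 661
RR2 = 211 / 661 = 0.3192

31.9%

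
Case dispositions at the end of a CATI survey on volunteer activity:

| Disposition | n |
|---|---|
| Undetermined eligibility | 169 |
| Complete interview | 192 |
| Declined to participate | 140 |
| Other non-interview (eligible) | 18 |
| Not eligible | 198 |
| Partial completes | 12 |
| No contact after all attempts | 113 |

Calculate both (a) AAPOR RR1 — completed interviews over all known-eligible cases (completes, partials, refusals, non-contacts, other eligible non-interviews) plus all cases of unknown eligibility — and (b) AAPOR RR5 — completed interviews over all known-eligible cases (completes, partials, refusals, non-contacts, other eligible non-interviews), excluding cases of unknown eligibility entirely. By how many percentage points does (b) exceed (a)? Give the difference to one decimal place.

Top → 192
Denom → 192 + 12 + 140 + 113 + 18 + 169 = 644
RR1 = 192 / 644 = 0.2981
Denom → 192 + 12 + 140 + 113 + 18 = 475
RR5 = 192 / 475 = 0.4042
Difference = 40.42 − 29.81 = 10.61 percentage points

10.6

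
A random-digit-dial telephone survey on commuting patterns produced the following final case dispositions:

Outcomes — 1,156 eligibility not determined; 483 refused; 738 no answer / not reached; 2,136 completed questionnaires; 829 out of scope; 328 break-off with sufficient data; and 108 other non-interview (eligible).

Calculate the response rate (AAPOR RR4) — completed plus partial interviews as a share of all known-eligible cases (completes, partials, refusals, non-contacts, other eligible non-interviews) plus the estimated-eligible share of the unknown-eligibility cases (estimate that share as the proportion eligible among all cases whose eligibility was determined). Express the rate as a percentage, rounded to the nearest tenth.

52.0%

Num: 2136 + 328 = 2464
Eligible (known): 2136 + 328 + 483 + 738 + 108 = 3793
e = 3793 / (3793 + 829) = 3793 / 4622 = 0.8206
Estimated eligible among unknowns: 0.8206 × 1156 = 948.61
Denom: 3793 + 948.61 = 4741.61
RR4 = 2464 / 4741.61 = 0.5197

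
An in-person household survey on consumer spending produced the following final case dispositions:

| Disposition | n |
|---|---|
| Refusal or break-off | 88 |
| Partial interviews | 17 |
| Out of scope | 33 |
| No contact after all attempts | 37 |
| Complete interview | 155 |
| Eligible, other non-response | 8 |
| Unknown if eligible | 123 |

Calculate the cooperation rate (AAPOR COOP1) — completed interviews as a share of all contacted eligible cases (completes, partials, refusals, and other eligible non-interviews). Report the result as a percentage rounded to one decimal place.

Top = 155
Base = 155 + 17 + 88 + 8 = 268
COOP1 = 155 / 268 = 0.5784

57.8%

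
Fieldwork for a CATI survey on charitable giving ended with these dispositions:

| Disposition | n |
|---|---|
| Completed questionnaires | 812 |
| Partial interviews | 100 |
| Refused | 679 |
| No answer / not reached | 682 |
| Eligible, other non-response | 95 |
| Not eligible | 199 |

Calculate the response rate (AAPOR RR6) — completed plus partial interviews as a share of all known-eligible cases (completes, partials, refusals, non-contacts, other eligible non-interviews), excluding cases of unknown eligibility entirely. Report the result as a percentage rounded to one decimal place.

38.5%

Numerator: 812 + 100 = 912
Denom: 812 + 100 + 679 + 682 + 95 = 2368
RR6 = 912 / 2368 = 0.3851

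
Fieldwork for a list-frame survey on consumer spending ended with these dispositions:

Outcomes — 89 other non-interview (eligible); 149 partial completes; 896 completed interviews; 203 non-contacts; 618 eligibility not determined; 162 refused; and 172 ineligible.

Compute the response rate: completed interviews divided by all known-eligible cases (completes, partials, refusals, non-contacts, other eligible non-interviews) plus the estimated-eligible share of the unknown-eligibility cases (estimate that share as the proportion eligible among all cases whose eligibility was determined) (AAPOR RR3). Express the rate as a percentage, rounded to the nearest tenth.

Top → 896
Known eligible → 896 + 149 + 162 + 203 + 89 = 1499
e = 1499 / (1499 + 172) = 1499 / 1671 = 0.8971
Estimated eligible among unknowns → 0.8971 × 618 = 554.41
Denominator → 1499 + 554.41 = 2053.41
RR3 = 896 / 2053.41 = 0.4363

43.6%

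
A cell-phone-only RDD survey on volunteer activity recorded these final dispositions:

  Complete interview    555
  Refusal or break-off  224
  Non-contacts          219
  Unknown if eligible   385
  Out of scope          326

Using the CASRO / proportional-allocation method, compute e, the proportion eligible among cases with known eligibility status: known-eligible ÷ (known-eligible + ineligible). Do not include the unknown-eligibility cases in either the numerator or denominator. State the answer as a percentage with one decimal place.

75.4%

Known eligible = 555 + 224 + 219 = 998
e = 998 / (998 + 326) = 998 / 1324 = 0.7538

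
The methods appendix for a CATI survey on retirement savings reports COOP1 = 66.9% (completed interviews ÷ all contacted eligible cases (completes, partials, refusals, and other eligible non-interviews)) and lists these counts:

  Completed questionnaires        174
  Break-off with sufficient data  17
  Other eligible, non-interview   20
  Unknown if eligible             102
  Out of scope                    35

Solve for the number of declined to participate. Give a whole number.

COOP1 = 174 / D = 0.669
D = 174 / 0.669 = 260.1
Remaining denominator categories sum to 211
declined to participate = 260.1 − 211 ≈ 49

49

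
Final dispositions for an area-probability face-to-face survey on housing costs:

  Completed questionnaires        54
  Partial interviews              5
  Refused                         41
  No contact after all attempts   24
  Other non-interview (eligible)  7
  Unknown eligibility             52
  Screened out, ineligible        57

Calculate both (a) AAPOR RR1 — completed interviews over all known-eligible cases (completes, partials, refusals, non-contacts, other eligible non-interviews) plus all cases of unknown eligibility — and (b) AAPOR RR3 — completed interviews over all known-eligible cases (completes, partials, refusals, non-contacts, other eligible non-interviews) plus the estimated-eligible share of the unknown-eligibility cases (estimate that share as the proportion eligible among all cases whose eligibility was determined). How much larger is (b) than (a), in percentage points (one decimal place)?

2.8

Numerator → 54
Denominator → 54 + 5 + 41 + 24 + 7 + 52 = 183
RR1 = 54 / 183 = 0.2951
Determined eligible → 54 + 5 + 41 + 24 + 7 = 131
e = 131 / (131 + 57) = 131 / 188 = 0.6968
Eligible share of unknowns → 0.6968 × 52 = 36.23
Denominator → 131 + 36.23 = 167.23
RR3 = 54 / 167.23 = 0.3229
Difference = 32.29 − 29.51 = 2.78 percentage points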